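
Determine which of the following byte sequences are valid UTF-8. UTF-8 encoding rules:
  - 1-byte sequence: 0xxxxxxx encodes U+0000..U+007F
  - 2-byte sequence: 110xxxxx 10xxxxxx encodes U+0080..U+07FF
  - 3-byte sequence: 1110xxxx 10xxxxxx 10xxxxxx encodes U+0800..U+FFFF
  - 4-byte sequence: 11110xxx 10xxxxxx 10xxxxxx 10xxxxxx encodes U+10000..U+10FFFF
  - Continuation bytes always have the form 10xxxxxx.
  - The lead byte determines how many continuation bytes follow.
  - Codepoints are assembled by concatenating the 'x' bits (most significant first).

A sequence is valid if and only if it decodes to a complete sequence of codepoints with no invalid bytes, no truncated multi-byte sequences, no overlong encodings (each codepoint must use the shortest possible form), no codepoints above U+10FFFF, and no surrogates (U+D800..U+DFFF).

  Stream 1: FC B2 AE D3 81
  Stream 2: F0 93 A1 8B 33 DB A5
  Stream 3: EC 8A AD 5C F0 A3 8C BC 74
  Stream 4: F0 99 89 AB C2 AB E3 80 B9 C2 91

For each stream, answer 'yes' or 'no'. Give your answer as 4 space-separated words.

Stream 1: error at byte offset 0. INVALID
Stream 2: decodes cleanly. VALID
Stream 3: decodes cleanly. VALID
Stream 4: decodes cleanly. VALID

Answer: no yes yes yes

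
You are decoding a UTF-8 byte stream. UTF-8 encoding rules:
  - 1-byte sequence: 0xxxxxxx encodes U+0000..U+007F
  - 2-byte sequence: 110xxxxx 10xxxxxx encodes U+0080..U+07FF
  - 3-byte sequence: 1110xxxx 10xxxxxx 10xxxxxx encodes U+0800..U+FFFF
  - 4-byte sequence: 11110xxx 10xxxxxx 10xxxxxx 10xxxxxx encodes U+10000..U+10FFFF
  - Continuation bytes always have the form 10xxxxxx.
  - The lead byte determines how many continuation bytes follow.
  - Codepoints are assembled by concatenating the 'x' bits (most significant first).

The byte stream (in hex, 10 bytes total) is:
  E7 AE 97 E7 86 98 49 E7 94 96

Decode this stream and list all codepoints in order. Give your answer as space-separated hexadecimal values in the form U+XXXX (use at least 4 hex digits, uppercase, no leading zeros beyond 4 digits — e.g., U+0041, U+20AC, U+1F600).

Byte[0]=E7: 3-byte lead, need 2 cont bytes. acc=0x7
Byte[1]=AE: continuation. acc=(acc<<6)|0x2E=0x1EE
Byte[2]=97: continuation. acc=(acc<<6)|0x17=0x7B97
Completed: cp=U+7B97 (starts at byte 0)
Byte[3]=E7: 3-byte lead, need 2 cont bytes. acc=0x7
Byte[4]=86: continuation. acc=(acc<<6)|0x06=0x1C6
Byte[5]=98: continuation. acc=(acc<<6)|0x18=0x7198
Completed: cp=U+7198 (starts at byte 3)
Byte[6]=49: 1-byte ASCII. cp=U+0049
Byte[7]=E7: 3-byte lead, need 2 cont bytes. acc=0x7
Byte[8]=94: continuation. acc=(acc<<6)|0x14=0x1D4
Byte[9]=96: continuation. acc=(acc<<6)|0x16=0x7516
Completed: cp=U+7516 (starts at byte 7)

Answer: U+7B97 U+7198 U+0049 U+7516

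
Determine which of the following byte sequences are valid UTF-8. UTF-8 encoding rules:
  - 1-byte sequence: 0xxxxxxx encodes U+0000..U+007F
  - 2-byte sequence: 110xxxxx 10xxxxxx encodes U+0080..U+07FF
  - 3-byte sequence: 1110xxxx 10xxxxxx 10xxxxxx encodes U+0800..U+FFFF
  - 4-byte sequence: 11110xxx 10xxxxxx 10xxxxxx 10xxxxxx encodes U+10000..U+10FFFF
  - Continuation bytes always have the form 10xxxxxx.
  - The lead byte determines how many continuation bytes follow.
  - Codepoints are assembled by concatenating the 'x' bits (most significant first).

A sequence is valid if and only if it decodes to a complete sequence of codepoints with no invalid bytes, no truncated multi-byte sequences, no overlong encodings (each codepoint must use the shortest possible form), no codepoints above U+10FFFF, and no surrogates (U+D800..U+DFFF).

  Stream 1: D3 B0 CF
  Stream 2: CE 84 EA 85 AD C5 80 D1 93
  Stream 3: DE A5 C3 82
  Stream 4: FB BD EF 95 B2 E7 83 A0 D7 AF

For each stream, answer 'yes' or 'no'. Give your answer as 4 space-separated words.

Stream 1: error at byte offset 3. INVALID
Stream 2: decodes cleanly. VALID
Stream 3: decodes cleanly. VALID
Stream 4: error at byte offset 0. INVALID

Answer: no yes yes no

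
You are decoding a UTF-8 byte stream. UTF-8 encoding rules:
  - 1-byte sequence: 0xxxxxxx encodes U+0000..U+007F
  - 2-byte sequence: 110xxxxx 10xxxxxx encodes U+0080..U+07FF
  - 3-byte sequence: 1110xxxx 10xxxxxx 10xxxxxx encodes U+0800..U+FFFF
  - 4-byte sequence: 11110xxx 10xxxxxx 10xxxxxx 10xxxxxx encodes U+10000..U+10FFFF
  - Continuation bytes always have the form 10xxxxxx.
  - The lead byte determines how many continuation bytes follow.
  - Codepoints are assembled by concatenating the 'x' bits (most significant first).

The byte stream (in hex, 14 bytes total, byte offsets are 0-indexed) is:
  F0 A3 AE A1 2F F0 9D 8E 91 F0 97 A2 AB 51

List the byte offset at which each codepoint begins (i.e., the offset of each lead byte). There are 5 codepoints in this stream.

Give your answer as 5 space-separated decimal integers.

Answer: 0 4 5 9 13

Derivation:
Byte[0]=F0: 4-byte lead, need 3 cont bytes. acc=0x0
Byte[1]=A3: continuation. acc=(acc<<6)|0x23=0x23
Byte[2]=AE: continuation. acc=(acc<<6)|0x2E=0x8EE
Byte[3]=A1: continuation. acc=(acc<<6)|0x21=0x23BA1
Completed: cp=U+23BA1 (starts at byte 0)
Byte[4]=2F: 1-byte ASCII. cp=U+002F
Byte[5]=F0: 4-byte lead, need 3 cont bytes. acc=0x0
Byte[6]=9D: continuation. acc=(acc<<6)|0x1D=0x1D
Byte[7]=8E: continuation. acc=(acc<<6)|0x0E=0x74E
Byte[8]=91: continuation. acc=(acc<<6)|0x11=0x1D391
Completed: cp=U+1D391 (starts at byte 5)
Byte[9]=F0: 4-byte lead, need 3 cont bytes. acc=0x0
Byte[10]=97: continuation. acc=(acc<<6)|0x17=0x17
Byte[11]=A2: continuation. acc=(acc<<6)|0x22=0x5E2
Byte[12]=AB: continuation. acc=(acc<<6)|0x2B=0x178AB
Completed: cp=U+178AB (starts at byte 9)
Byte[13]=51: 1-byte ASCII. cp=U+0051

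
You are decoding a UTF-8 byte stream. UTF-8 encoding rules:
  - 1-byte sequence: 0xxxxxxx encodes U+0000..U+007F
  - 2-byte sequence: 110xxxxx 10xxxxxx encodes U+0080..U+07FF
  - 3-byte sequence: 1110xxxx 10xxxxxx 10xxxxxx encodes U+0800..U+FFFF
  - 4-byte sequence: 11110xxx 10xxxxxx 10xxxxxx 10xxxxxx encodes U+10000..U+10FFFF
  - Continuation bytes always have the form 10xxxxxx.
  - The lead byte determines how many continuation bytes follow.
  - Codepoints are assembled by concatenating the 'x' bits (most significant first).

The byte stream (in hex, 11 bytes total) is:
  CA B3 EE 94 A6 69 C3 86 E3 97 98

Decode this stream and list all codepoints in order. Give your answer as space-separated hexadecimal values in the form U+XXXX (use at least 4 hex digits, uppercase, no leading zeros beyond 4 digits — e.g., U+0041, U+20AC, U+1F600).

Byte[0]=CA: 2-byte lead, need 1 cont bytes. acc=0xA
Byte[1]=B3: continuation. acc=(acc<<6)|0x33=0x2B3
Completed: cp=U+02B3 (starts at byte 0)
Byte[2]=EE: 3-byte lead, need 2 cont bytes. acc=0xE
Byte[3]=94: continuation. acc=(acc<<6)|0x14=0x394
Byte[4]=A6: continuation. acc=(acc<<6)|0x26=0xE526
Completed: cp=U+E526 (starts at byte 2)
Byte[5]=69: 1-byte ASCII. cp=U+0069
Byte[6]=C3: 2-byte lead, need 1 cont bytes. acc=0x3
Byte[7]=86: continuation. acc=(acc<<6)|0x06=0xC6
Completed: cp=U+00C6 (starts at byte 6)
Byte[8]=E3: 3-byte lead, need 2 cont bytes. acc=0x3
Byte[9]=97: continuation. acc=(acc<<6)|0x17=0xD7
Byte[10]=98: continuation. acc=(acc<<6)|0x18=0x35D8
Completed: cp=U+35D8 (starts at byte 8)

Answer: U+02B3 U+E526 U+0069 U+00C6 U+35D8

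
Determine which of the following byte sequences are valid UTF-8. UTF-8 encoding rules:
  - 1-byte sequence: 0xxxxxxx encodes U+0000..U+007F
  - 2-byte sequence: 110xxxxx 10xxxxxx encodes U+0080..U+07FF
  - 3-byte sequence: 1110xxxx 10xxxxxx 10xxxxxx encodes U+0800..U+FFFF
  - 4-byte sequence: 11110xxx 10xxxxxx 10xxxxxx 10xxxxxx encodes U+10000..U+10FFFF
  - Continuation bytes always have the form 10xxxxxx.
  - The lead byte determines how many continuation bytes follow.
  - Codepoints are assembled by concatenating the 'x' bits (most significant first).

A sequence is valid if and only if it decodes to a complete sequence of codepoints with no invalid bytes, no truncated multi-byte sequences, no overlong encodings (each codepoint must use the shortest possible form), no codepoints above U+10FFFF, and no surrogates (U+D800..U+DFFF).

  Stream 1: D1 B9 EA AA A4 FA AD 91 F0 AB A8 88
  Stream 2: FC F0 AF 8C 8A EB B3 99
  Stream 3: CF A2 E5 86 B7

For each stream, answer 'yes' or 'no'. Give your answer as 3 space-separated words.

Answer: no no yes

Derivation:
Stream 1: error at byte offset 5. INVALID
Stream 2: error at byte offset 0. INVALID
Stream 3: decodes cleanly. VALID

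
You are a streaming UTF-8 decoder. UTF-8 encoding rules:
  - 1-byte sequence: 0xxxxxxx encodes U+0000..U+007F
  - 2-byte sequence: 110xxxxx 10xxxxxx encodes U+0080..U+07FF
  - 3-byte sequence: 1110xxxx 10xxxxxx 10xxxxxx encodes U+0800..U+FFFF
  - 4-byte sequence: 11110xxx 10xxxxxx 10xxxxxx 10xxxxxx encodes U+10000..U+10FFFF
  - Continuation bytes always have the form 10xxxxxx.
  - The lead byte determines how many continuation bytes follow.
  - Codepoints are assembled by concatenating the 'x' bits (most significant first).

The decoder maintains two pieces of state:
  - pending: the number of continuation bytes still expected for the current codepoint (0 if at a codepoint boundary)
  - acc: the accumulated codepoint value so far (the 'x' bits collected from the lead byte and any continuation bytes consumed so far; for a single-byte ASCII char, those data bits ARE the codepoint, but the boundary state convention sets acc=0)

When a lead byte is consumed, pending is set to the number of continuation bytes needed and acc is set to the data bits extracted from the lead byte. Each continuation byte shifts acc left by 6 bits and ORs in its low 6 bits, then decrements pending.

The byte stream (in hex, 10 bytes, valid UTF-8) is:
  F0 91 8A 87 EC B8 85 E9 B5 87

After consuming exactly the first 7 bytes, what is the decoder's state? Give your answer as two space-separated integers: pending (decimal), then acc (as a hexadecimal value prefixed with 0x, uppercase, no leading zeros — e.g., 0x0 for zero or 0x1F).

Byte[0]=F0: 4-byte lead. pending=3, acc=0x0
Byte[1]=91: continuation. acc=(acc<<6)|0x11=0x11, pending=2
Byte[2]=8A: continuation. acc=(acc<<6)|0x0A=0x44A, pending=1
Byte[3]=87: continuation. acc=(acc<<6)|0x07=0x11287, pending=0
Byte[4]=EC: 3-byte lead. pending=2, acc=0xC
Byte[5]=B8: continuation. acc=(acc<<6)|0x38=0x338, pending=1
Byte[6]=85: continuation. acc=(acc<<6)|0x05=0xCE05, pending=0

Answer: 0 0xCE05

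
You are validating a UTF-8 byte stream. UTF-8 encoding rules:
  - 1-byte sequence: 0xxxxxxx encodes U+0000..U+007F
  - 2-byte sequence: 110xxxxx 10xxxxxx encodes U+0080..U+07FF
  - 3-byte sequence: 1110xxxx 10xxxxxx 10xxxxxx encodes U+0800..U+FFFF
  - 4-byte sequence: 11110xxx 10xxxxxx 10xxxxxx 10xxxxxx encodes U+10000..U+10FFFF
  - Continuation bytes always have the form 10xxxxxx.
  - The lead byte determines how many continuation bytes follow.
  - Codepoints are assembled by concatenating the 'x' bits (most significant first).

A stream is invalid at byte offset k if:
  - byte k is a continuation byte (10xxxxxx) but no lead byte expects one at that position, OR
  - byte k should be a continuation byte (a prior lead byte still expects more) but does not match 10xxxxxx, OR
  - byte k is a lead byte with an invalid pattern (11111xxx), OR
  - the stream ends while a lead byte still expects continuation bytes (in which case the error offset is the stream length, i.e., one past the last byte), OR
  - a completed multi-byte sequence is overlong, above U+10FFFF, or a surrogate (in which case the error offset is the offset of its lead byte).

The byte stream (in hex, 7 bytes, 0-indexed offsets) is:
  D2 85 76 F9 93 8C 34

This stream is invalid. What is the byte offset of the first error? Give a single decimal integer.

Answer: 3

Derivation:
Byte[0]=D2: 2-byte lead, need 1 cont bytes. acc=0x12
Byte[1]=85: continuation. acc=(acc<<6)|0x05=0x485
Completed: cp=U+0485 (starts at byte 0)
Byte[2]=76: 1-byte ASCII. cp=U+0076
Byte[3]=F9: INVALID lead byte (not 0xxx/110x/1110/11110)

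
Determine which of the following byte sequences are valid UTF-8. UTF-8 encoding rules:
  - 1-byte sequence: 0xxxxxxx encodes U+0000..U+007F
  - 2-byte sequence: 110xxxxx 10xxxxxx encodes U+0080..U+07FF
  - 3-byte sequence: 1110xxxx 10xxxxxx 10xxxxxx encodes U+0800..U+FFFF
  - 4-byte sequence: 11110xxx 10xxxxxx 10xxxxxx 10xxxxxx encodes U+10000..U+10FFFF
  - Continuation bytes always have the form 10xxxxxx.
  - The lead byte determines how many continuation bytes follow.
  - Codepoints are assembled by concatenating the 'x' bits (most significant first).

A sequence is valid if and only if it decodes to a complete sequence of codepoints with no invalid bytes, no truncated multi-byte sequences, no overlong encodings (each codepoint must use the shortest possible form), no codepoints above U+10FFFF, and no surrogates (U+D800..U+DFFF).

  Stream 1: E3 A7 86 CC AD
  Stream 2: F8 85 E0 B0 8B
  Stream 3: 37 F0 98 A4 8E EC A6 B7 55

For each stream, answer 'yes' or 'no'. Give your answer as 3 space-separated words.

Stream 1: decodes cleanly. VALID
Stream 2: error at byte offset 0. INVALID
Stream 3: decodes cleanly. VALID

Answer: yes no yes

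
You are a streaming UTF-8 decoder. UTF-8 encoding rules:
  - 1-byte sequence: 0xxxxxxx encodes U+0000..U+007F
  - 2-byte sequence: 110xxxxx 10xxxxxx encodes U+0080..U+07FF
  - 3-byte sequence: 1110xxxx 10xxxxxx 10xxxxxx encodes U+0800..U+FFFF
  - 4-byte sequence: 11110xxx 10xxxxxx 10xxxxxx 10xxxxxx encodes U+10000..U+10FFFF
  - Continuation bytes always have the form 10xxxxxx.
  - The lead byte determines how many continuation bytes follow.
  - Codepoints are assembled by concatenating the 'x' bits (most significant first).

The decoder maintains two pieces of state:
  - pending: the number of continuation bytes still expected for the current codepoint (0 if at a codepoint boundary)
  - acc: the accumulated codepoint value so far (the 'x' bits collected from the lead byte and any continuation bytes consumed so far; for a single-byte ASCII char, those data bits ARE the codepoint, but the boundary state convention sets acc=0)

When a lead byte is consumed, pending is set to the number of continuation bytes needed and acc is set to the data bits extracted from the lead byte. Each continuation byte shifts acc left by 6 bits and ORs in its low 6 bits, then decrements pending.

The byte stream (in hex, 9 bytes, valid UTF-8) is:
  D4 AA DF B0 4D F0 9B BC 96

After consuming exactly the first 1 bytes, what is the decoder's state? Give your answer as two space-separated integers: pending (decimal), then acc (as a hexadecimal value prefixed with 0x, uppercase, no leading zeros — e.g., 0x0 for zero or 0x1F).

Byte[0]=D4: 2-byte lead. pending=1, acc=0x14

Answer: 1 0x14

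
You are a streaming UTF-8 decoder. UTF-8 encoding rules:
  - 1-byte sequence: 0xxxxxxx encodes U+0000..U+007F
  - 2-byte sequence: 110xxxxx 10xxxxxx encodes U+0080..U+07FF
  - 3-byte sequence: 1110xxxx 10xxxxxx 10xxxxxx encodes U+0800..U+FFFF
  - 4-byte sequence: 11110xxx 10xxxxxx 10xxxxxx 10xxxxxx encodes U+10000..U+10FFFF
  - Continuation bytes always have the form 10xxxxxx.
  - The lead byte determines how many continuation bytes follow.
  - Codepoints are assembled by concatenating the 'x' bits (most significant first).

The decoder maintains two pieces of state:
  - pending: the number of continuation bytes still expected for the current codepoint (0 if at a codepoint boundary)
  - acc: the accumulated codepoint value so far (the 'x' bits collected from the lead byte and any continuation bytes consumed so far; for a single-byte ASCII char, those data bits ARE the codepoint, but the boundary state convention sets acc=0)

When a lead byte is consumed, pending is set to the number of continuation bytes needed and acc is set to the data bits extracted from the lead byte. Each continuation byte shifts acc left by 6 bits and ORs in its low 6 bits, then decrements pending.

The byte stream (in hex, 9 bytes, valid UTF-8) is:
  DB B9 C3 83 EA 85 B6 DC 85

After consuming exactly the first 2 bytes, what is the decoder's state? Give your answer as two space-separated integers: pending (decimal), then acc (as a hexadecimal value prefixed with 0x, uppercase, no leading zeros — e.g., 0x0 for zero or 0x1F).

Byte[0]=DB: 2-byte lead. pending=1, acc=0x1B
Byte[1]=B9: continuation. acc=(acc<<6)|0x39=0x6F9, pending=0

Answer: 0 0x6F9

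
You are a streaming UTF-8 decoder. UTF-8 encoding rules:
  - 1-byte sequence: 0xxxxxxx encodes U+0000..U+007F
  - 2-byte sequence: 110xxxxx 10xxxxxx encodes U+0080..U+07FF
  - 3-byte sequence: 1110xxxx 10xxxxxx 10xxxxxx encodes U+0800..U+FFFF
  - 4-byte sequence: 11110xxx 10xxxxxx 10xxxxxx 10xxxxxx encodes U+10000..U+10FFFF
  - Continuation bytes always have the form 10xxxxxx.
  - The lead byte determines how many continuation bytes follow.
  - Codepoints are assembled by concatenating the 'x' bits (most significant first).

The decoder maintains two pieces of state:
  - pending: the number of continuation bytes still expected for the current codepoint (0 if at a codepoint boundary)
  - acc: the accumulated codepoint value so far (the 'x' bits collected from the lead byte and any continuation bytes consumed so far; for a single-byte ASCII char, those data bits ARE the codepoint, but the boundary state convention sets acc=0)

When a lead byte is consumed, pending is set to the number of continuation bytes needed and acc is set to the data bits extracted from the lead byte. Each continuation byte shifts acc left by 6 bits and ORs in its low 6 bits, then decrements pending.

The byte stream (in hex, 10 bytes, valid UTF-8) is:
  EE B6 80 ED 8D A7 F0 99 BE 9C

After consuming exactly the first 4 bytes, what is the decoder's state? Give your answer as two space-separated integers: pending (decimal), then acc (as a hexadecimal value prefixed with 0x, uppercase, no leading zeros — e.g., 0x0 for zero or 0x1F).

Byte[0]=EE: 3-byte lead. pending=2, acc=0xE
Byte[1]=B6: continuation. acc=(acc<<6)|0x36=0x3B6, pending=1
Byte[2]=80: continuation. acc=(acc<<6)|0x00=0xED80, pending=0
Byte[3]=ED: 3-byte lead. pending=2, acc=0xD

Answer: 2 0xD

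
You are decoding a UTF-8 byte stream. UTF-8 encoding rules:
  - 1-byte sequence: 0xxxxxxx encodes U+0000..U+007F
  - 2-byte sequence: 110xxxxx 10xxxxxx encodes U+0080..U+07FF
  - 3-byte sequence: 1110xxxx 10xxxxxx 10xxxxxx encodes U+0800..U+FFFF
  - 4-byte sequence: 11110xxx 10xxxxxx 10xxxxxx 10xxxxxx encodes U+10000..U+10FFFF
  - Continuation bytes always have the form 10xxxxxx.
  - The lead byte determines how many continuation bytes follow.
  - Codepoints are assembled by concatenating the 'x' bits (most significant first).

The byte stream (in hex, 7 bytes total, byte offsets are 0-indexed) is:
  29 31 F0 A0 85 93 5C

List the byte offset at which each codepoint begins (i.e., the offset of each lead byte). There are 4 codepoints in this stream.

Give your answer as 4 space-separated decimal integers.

Answer: 0 1 2 6

Derivation:
Byte[0]=29: 1-byte ASCII. cp=U+0029
Byte[1]=31: 1-byte ASCII. cp=U+0031
Byte[2]=F0: 4-byte lead, need 3 cont bytes. acc=0x0
Byte[3]=A0: continuation. acc=(acc<<6)|0x20=0x20
Byte[4]=85: continuation. acc=(acc<<6)|0x05=0x805
Byte[5]=93: continuation. acc=(acc<<6)|0x13=0x20153
Completed: cp=U+20153 (starts at byte 2)
Byte[6]=5C: 1-byte ASCII. cp=U+005C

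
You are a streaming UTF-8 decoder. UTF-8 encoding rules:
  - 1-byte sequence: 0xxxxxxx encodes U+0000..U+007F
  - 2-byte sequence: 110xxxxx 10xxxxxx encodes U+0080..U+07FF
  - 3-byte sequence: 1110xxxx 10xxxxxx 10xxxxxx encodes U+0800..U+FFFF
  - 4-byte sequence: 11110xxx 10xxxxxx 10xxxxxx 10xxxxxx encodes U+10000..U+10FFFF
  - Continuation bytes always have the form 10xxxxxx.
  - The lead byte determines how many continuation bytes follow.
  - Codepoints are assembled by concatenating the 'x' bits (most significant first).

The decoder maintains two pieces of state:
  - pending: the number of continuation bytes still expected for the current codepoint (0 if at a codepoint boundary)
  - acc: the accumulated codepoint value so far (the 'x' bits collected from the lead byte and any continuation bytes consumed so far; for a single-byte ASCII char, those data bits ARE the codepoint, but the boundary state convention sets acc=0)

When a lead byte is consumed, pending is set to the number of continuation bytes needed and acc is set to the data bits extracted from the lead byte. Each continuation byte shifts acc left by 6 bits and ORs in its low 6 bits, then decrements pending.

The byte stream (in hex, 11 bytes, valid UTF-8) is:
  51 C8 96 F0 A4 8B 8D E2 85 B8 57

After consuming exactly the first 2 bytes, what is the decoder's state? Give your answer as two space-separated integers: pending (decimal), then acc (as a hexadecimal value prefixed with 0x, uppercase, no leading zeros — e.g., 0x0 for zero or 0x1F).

Answer: 1 0x8

Derivation:
Byte[0]=51: 1-byte. pending=0, acc=0x0
Byte[1]=C8: 2-byte lead. pending=1, acc=0x8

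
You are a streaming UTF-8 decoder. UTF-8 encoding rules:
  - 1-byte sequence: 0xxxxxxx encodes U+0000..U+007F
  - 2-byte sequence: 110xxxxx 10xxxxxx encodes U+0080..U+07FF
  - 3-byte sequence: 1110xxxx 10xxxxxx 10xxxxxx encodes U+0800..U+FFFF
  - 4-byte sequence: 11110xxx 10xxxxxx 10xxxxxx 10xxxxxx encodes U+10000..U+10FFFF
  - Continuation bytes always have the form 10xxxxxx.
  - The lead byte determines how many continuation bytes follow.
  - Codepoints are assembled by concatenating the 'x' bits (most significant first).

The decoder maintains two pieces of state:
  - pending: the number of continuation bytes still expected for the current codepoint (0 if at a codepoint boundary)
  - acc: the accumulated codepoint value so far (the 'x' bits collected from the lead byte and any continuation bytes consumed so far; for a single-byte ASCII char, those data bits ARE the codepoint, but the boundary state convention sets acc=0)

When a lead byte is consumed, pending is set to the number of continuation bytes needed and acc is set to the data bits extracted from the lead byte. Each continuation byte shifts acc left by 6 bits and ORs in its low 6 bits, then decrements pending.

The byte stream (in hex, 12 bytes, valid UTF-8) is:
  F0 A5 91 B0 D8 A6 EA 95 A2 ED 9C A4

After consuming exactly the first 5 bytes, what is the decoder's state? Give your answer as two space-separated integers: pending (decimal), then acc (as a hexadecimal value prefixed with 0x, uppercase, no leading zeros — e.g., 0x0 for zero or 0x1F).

Byte[0]=F0: 4-byte lead. pending=3, acc=0x0
Byte[1]=A5: continuation. acc=(acc<<6)|0x25=0x25, pending=2
Byte[2]=91: continuation. acc=(acc<<6)|0x11=0x951, pending=1
Byte[3]=B0: continuation. acc=(acc<<6)|0x30=0x25470, pending=0
Byte[4]=D8: 2-byte lead. pending=1, acc=0x18

Answer: 1 0x18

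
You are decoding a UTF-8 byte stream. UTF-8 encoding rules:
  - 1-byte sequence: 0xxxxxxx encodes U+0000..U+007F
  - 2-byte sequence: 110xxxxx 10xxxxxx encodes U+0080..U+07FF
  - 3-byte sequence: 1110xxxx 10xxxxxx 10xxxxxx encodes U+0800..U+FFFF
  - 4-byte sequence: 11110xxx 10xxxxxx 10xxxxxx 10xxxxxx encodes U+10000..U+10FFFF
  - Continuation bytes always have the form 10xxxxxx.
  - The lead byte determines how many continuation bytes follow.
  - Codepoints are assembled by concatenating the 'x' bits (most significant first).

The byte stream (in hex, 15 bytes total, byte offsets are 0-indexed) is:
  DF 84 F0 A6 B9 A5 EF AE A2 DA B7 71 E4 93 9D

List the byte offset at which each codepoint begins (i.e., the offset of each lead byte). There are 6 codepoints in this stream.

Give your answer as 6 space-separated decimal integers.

Byte[0]=DF: 2-byte lead, need 1 cont bytes. acc=0x1F
Byte[1]=84: continuation. acc=(acc<<6)|0x04=0x7C4
Completed: cp=U+07C4 (starts at byte 0)
Byte[2]=F0: 4-byte lead, need 3 cont bytes. acc=0x0
Byte[3]=A6: continuation. acc=(acc<<6)|0x26=0x26
Byte[4]=B9: continuation. acc=(acc<<6)|0x39=0x9B9
Byte[5]=A5: continuation. acc=(acc<<6)|0x25=0x26E65
Completed: cp=U+26E65 (starts at byte 2)
Byte[6]=EF: 3-byte lead, need 2 cont bytes. acc=0xF
Byte[7]=AE: continuation. acc=(acc<<6)|0x2E=0x3EE
Byte[8]=A2: continuation. acc=(acc<<6)|0x22=0xFBA2
Completed: cp=U+FBA2 (starts at byte 6)
Byte[9]=DA: 2-byte lead, need 1 cont bytes. acc=0x1A
Byte[10]=B7: continuation. acc=(acc<<6)|0x37=0x6B7
Completed: cp=U+06B7 (starts at byte 9)
Byte[11]=71: 1-byte ASCII. cp=U+0071
Byte[12]=E4: 3-byte lead, need 2 cont bytes. acc=0x4
Byte[13]=93: continuation. acc=(acc<<6)|0x13=0x113
Byte[14]=9D: continuation. acc=(acc<<6)|0x1D=0x44DD
Completed: cp=U+44DD (starts at byte 12)

Answer: 0 2 6 9 11 12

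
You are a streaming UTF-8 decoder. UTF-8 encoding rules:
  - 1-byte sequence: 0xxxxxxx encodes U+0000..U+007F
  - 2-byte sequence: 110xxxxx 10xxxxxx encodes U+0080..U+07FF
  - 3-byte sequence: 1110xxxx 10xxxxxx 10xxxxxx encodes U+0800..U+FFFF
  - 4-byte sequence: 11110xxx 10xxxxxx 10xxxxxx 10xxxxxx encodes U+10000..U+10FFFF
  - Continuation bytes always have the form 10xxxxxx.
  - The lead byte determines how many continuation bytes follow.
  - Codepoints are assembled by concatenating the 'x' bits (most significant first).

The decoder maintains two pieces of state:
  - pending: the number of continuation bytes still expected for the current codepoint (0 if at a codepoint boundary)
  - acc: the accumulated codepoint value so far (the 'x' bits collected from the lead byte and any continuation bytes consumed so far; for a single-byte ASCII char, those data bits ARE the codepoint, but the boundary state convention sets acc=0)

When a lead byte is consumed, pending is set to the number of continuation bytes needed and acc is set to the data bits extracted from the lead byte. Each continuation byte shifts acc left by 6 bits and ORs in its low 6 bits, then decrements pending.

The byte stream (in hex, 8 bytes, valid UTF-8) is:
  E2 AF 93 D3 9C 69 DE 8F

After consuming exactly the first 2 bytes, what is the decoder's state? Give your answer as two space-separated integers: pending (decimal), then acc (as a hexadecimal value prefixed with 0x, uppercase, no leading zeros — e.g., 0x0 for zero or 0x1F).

Byte[0]=E2: 3-byte lead. pending=2, acc=0x2
Byte[1]=AF: continuation. acc=(acc<<6)|0x2F=0xAF, pending=1

Answer: 1 0xAF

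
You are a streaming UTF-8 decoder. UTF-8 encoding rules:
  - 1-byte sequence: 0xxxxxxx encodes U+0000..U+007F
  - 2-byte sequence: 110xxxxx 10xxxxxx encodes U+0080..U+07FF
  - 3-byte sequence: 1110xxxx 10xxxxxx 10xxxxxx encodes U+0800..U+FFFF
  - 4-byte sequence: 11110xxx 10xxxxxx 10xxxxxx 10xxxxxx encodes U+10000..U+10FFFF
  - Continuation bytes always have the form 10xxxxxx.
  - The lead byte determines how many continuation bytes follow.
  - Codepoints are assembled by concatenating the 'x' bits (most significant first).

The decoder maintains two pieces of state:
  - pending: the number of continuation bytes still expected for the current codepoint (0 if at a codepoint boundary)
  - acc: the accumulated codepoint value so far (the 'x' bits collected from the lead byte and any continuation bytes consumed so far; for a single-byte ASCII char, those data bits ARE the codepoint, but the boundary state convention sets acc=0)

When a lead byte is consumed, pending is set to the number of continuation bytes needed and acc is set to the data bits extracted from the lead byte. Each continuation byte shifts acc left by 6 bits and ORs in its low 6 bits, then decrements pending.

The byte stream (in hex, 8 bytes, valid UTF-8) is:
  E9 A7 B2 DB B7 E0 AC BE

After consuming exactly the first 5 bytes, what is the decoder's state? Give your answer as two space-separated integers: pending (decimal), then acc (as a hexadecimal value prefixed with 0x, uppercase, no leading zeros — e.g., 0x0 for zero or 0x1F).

Byte[0]=E9: 3-byte lead. pending=2, acc=0x9
Byte[1]=A7: continuation. acc=(acc<<6)|0x27=0x267, pending=1
Byte[2]=B2: continuation. acc=(acc<<6)|0x32=0x99F2, pending=0
Byte[3]=DB: 2-byte lead. pending=1, acc=0x1B
Byte[4]=B7: continuation. acc=(acc<<6)|0x37=0x6F7, pending=0

Answer: 0 0x6F7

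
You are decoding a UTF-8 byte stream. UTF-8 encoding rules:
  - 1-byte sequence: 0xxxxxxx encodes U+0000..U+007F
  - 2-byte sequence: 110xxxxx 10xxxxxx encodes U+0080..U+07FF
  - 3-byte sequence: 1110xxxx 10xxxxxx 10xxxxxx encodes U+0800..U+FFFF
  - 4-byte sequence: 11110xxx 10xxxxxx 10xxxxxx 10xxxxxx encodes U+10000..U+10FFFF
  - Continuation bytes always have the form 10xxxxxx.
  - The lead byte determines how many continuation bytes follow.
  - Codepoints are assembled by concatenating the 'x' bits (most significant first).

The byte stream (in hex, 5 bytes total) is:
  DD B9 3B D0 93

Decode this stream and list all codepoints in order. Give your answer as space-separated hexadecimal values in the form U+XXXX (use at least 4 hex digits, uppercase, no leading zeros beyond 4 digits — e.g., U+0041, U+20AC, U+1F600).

Byte[0]=DD: 2-byte lead, need 1 cont bytes. acc=0x1D
Byte[1]=B9: continuation. acc=(acc<<6)|0x39=0x779
Completed: cp=U+0779 (starts at byte 0)
Byte[2]=3B: 1-byte ASCII. cp=U+003B
Byte[3]=D0: 2-byte lead, need 1 cont bytes. acc=0x10
Byte[4]=93: continuation. acc=(acc<<6)|0x13=0x413
Completed: cp=U+0413 (starts at byte 3)

Answer: U+0779 U+003B U+0413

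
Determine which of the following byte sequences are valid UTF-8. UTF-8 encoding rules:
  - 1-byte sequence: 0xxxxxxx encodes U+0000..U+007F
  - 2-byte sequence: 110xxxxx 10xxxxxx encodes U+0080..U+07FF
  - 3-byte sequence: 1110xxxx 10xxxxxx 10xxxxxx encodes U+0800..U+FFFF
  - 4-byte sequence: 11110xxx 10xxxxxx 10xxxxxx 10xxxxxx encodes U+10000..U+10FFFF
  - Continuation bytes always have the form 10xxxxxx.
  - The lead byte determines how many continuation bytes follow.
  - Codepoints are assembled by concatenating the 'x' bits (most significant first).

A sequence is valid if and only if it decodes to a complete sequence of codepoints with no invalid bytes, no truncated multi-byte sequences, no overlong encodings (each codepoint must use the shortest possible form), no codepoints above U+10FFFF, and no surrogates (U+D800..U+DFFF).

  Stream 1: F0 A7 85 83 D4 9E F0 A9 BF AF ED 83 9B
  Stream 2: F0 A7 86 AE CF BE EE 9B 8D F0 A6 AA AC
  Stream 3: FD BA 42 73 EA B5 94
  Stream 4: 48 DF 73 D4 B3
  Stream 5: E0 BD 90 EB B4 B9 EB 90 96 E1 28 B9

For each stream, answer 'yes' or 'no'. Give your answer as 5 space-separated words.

Answer: yes yes no no no

Derivation:
Stream 1: decodes cleanly. VALID
Stream 2: decodes cleanly. VALID
Stream 3: error at byte offset 0. INVALID
Stream 4: error at byte offset 2. INVALID
Stream 5: error at byte offset 10. INVALID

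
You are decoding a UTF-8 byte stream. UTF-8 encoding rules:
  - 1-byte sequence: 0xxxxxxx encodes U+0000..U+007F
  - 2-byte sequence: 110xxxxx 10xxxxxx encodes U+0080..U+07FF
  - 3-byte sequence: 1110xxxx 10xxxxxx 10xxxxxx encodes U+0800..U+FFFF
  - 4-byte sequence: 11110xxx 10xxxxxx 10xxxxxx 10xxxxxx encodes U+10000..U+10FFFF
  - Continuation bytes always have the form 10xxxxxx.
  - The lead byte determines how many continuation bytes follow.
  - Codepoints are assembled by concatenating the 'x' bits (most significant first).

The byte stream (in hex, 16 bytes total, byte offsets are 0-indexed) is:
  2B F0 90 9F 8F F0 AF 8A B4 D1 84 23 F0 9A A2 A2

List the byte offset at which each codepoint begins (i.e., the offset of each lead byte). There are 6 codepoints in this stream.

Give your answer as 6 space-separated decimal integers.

Byte[0]=2B: 1-byte ASCII. cp=U+002B
Byte[1]=F0: 4-byte lead, need 3 cont bytes. acc=0x0
Byte[2]=90: continuation. acc=(acc<<6)|0x10=0x10
Byte[3]=9F: continuation. acc=(acc<<6)|0x1F=0x41F
Byte[4]=8F: continuation. acc=(acc<<6)|0x0F=0x107CF
Completed: cp=U+107CF (starts at byte 1)
Byte[5]=F0: 4-byte lead, need 3 cont bytes. acc=0x0
Byte[6]=AF: continuation. acc=(acc<<6)|0x2F=0x2F
Byte[7]=8A: continuation. acc=(acc<<6)|0x0A=0xBCA
Byte[8]=B4: continuation. acc=(acc<<6)|0x34=0x2F2B4
Completed: cp=U+2F2B4 (starts at byte 5)
Byte[9]=D1: 2-byte lead, need 1 cont bytes. acc=0x11
Byte[10]=84: continuation. acc=(acc<<6)|0x04=0x444
Completed: cp=U+0444 (starts at byte 9)
Byte[11]=23: 1-byte ASCII. cp=U+0023
Byte[12]=F0: 4-byte lead, need 3 cont bytes. acc=0x0
Byte[13]=9A: continuation. acc=(acc<<6)|0x1A=0x1A
Byte[14]=A2: continuation. acc=(acc<<6)|0x22=0x6A2
Byte[15]=A2: continuation. acc=(acc<<6)|0x22=0x1A8A2
Completed: cp=U+1A8A2 (starts at byte 12)

Answer: 0 1 5 9 11 12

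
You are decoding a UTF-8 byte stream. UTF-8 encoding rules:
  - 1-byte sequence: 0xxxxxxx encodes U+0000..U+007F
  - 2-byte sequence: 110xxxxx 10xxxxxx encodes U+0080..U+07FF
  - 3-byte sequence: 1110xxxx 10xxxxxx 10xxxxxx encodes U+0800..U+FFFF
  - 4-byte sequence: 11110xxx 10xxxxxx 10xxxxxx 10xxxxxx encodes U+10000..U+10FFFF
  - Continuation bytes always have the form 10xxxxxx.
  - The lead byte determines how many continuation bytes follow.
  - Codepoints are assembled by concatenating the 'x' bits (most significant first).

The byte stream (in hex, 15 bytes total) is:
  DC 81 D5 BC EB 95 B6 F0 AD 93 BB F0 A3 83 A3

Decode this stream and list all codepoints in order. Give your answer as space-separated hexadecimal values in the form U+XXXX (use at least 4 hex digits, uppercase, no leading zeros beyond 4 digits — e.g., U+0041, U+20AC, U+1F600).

Byte[0]=DC: 2-byte lead, need 1 cont bytes. acc=0x1C
Byte[1]=81: continuation. acc=(acc<<6)|0x01=0x701
Completed: cp=U+0701 (starts at byte 0)
Byte[2]=D5: 2-byte lead, need 1 cont bytes. acc=0x15
Byte[3]=BC: continuation. acc=(acc<<6)|0x3C=0x57C
Completed: cp=U+057C (starts at byte 2)
Byte[4]=EB: 3-byte lead, need 2 cont bytes. acc=0xB
Byte[5]=95: continuation. acc=(acc<<6)|0x15=0x2D5
Byte[6]=B6: continuation. acc=(acc<<6)|0x36=0xB576
Completed: cp=U+B576 (starts at byte 4)
Byte[7]=F0: 4-byte lead, need 3 cont bytes. acc=0x0
Byte[8]=AD: continuation. acc=(acc<<6)|0x2D=0x2D
Byte[9]=93: continuation. acc=(acc<<6)|0x13=0xB53
Byte[10]=BB: continuation. acc=(acc<<6)|0x3B=0x2D4FB
Completed: cp=U+2D4FB (starts at byte 7)
Byte[11]=F0: 4-byte lead, need 3 cont bytes. acc=0x0
Byte[12]=A3: continuation. acc=(acc<<6)|0x23=0x23
Byte[13]=83: continuation. acc=(acc<<6)|0x03=0x8C3
Byte[14]=A3: continuation. acc=(acc<<6)|0x23=0x230E3
Completed: cp=U+230E3 (starts at byte 11)

Answer: U+0701 U+057C U+B576 U+2D4FB U+230E3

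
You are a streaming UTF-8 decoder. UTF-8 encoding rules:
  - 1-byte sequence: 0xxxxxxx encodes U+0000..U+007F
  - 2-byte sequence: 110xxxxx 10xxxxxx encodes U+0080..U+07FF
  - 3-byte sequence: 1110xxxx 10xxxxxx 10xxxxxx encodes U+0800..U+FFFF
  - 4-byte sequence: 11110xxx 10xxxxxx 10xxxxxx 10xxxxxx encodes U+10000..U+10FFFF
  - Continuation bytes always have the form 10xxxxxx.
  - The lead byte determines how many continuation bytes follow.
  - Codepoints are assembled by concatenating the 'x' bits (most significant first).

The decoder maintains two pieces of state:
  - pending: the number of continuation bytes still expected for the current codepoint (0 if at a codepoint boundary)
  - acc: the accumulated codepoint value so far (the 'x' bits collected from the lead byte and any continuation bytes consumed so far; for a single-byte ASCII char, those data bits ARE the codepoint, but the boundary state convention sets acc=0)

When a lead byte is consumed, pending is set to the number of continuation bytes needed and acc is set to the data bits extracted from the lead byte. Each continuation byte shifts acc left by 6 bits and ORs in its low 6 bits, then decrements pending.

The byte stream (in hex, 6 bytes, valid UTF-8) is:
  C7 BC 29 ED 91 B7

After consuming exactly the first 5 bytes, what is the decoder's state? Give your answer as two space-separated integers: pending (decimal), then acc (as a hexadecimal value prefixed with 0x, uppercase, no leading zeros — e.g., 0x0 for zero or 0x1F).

Answer: 1 0x351

Derivation:
Byte[0]=C7: 2-byte lead. pending=1, acc=0x7
Byte[1]=BC: continuation. acc=(acc<<6)|0x3C=0x1FC, pending=0
Byte[2]=29: 1-byte. pending=0, acc=0x0
Byte[3]=ED: 3-byte lead. pending=2, acc=0xD
Byte[4]=91: continuation. acc=(acc<<6)|0x11=0x351, pending=1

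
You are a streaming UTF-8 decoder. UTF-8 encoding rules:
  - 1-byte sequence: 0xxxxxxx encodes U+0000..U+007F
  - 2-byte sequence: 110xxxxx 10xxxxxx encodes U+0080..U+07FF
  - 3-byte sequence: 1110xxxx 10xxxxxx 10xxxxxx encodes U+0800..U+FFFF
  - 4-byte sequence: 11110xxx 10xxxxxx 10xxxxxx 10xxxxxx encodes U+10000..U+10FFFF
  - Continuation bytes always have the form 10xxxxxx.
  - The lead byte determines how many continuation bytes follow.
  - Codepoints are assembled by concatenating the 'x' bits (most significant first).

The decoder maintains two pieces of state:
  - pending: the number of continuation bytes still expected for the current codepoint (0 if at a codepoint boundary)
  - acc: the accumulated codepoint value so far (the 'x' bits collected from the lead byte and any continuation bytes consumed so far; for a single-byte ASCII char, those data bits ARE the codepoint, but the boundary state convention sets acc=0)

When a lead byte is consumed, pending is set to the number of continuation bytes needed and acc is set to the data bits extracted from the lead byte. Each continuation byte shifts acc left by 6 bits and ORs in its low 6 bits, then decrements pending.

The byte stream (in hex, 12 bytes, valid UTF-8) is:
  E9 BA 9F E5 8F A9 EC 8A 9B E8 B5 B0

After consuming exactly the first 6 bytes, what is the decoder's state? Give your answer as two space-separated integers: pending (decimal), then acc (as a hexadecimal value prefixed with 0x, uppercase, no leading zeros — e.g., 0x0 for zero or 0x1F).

Byte[0]=E9: 3-byte lead. pending=2, acc=0x9
Byte[1]=BA: continuation. acc=(acc<<6)|0x3A=0x27A, pending=1
Byte[2]=9F: continuation. acc=(acc<<6)|0x1F=0x9E9F, pending=0
Byte[3]=E5: 3-byte lead. pending=2, acc=0x5
Byte[4]=8F: continuation. acc=(acc<<6)|0x0F=0x14F, pending=1
Byte[5]=A9: continuation. acc=(acc<<6)|0x29=0x53E9, pending=0

Answer: 0 0x53E9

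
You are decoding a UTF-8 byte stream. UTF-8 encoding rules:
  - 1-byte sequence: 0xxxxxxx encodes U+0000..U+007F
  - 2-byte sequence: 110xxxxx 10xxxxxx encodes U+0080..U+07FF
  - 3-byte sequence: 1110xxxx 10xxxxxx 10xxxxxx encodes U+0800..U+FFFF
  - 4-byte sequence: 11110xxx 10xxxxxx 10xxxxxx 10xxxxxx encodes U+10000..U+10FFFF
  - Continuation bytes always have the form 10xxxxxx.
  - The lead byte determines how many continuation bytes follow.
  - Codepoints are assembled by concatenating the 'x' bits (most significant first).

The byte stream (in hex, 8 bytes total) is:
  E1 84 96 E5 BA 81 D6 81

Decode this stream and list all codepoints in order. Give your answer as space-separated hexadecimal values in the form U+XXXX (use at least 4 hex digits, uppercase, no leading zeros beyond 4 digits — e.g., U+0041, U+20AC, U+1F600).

Byte[0]=E1: 3-byte lead, need 2 cont bytes. acc=0x1
Byte[1]=84: continuation. acc=(acc<<6)|0x04=0x44
Byte[2]=96: continuation. acc=(acc<<6)|0x16=0x1116
Completed: cp=U+1116 (starts at byte 0)
Byte[3]=E5: 3-byte lead, need 2 cont bytes. acc=0x5
Byte[4]=BA: continuation. acc=(acc<<6)|0x3A=0x17A
Byte[5]=81: continuation. acc=(acc<<6)|0x01=0x5E81
Completed: cp=U+5E81 (starts at byte 3)
Byte[6]=D6: 2-byte lead, need 1 cont bytes. acc=0x16
Byte[7]=81: continuation. acc=(acc<<6)|0x01=0x581
Completed: cp=U+0581 (starts at byte 6)

Answer: U+1116 U+5E81 U+0581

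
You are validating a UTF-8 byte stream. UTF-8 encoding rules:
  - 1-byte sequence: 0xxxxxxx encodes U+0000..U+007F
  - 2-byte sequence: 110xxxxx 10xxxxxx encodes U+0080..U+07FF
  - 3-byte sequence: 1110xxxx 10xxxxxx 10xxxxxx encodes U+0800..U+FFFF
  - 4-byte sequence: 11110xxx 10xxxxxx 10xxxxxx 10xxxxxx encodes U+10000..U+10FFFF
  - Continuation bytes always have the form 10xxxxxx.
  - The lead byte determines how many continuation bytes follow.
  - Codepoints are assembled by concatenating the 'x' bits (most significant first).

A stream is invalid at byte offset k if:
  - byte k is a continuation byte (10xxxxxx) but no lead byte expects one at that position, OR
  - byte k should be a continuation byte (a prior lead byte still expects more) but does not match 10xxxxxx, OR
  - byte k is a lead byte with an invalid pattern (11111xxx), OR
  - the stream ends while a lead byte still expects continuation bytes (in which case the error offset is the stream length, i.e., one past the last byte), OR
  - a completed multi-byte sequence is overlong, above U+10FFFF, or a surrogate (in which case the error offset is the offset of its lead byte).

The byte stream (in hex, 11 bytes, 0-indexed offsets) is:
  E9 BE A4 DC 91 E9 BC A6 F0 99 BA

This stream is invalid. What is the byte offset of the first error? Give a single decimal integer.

Byte[0]=E9: 3-byte lead, need 2 cont bytes. acc=0x9
Byte[1]=BE: continuation. acc=(acc<<6)|0x3E=0x27E
Byte[2]=A4: continuation. acc=(acc<<6)|0x24=0x9FA4
Completed: cp=U+9FA4 (starts at byte 0)
Byte[3]=DC: 2-byte lead, need 1 cont bytes. acc=0x1C
Byte[4]=91: continuation. acc=(acc<<6)|0x11=0x711
Completed: cp=U+0711 (starts at byte 3)
Byte[5]=E9: 3-byte lead, need 2 cont bytes. acc=0x9
Byte[6]=BC: continuation. acc=(acc<<6)|0x3C=0x27C
Byte[7]=A6: continuation. acc=(acc<<6)|0x26=0x9F26
Completed: cp=U+9F26 (starts at byte 5)
Byte[8]=F0: 4-byte lead, need 3 cont bytes. acc=0x0
Byte[9]=99: continuation. acc=(acc<<6)|0x19=0x19
Byte[10]=BA: continuation. acc=(acc<<6)|0x3A=0x67A
Byte[11]: stream ended, expected continuation. INVALID

Answer: 11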